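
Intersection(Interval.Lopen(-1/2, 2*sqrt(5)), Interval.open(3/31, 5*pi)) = Interval.Lopen(3/31, 2*sqrt(5))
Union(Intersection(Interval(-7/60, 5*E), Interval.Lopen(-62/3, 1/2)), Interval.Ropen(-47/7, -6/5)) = Union(Interval.Ropen(-47/7, -6/5), Interval(-7/60, 1/2))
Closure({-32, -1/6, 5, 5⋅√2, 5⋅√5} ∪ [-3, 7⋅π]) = {-32} ∪ [-3, 7⋅π]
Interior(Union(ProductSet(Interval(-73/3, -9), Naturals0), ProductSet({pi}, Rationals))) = EmptySet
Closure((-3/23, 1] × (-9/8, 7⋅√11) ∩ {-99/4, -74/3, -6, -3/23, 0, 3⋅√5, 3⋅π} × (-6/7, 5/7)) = {0} × [-6/7, 5/7]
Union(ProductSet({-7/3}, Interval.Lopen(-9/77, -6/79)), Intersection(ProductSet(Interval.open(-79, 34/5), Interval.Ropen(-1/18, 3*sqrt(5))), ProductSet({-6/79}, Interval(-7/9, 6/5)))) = Union(ProductSet({-7/3}, Interval.Lopen(-9/77, -6/79)), ProductSet({-6/79}, Interval(-1/18, 6/5)))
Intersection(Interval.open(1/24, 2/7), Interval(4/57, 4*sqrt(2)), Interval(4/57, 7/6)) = Interval.Ropen(4/57, 2/7)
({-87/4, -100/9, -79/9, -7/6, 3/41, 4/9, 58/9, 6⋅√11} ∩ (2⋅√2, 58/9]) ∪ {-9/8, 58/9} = {-9/8, 58/9}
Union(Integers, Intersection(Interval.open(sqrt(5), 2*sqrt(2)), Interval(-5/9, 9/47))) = Integers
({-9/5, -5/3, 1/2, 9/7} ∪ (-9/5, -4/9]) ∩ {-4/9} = {-4/9}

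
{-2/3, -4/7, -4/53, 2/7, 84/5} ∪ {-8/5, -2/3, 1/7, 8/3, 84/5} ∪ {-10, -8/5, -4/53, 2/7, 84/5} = {-10, -8/5, -2/3, -4/7, -4/53, 1/7, 2/7, 8/3, 84/5}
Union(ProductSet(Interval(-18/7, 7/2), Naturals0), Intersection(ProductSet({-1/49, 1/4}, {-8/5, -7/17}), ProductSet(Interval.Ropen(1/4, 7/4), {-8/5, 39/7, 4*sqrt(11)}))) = Union(ProductSet({1/4}, {-8/5}), ProductSet(Interval(-18/7, 7/2), Naturals0))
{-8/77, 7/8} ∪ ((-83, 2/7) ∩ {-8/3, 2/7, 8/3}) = {-8/3, -8/77, 7/8}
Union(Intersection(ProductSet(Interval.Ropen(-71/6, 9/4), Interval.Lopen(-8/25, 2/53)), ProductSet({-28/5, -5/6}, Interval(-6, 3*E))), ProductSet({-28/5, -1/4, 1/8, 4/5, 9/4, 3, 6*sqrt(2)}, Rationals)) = Union(ProductSet({-28/5, -5/6}, Interval.Lopen(-8/25, 2/53)), ProductSet({-28/5, -1/4, 1/8, 4/5, 9/4, 3, 6*sqrt(2)}, Rationals))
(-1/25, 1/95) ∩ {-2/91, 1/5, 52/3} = {-2/91}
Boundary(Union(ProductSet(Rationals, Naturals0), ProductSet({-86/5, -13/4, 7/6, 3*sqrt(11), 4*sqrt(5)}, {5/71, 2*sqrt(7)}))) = Union(ProductSet({-86/5, -13/4, 7/6, 3*sqrt(11), 4*sqrt(5)}, {5/71, 2*sqrt(7)}), ProductSet(Reals, Naturals0))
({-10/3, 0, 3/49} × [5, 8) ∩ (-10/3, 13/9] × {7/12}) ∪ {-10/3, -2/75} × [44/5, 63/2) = {-10/3, -2/75} × [44/5, 63/2)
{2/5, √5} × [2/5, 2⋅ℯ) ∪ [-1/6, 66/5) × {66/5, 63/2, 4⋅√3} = ({2/5, √5} × [2/5, 2⋅ℯ)) ∪ ([-1/6, 66/5) × {66/5, 63/2, 4⋅√3})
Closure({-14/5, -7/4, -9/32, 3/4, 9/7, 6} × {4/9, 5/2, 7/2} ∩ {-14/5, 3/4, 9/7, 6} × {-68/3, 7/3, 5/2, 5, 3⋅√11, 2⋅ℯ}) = {-14/5, 3/4, 9/7, 6} × {5/2}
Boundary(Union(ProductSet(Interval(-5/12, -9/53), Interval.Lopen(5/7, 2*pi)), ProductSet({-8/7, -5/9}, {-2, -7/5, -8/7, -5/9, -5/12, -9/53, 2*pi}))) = Union(ProductSet({-8/7, -5/9}, {-2, -7/5, -8/7, -5/9, -5/12, -9/53, 2*pi}), ProductSet({-5/12, -9/53}, Interval(5/7, 2*pi)), ProductSet(Interval(-5/12, -9/53), {5/7, 2*pi}))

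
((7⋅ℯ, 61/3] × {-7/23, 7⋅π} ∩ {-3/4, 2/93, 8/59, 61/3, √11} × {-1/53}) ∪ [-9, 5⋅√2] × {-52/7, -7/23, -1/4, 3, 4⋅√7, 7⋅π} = [-9, 5⋅√2] × {-52/7, -7/23, -1/4, 3, 4⋅√7, 7⋅π}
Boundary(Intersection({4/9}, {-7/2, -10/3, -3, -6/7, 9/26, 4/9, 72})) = {4/9}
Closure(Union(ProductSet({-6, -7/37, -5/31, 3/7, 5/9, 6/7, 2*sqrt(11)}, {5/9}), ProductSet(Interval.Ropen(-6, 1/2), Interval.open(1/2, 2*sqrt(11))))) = Union(ProductSet({-6, 1/2}, Interval(1/2, 2*sqrt(11))), ProductSet({-6, -7/37, -5/31, 3/7, 5/9, 6/7, 2*sqrt(11)}, {5/9}), ProductSet(Interval(-6, 1/2), {1/2, 2*sqrt(11)}), ProductSet(Interval.Ropen(-6, 1/2), Interval.open(1/2, 2*sqrt(11))))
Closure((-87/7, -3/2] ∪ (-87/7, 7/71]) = [-87/7, 7/71]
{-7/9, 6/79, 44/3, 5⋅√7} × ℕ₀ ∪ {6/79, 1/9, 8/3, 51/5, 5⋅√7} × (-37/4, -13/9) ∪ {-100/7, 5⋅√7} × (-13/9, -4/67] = ({-7/9, 6/79, 44/3, 5⋅√7} × ℕ₀) ∪ ({-100/7, 5⋅√7} × (-13/9, -4/67]) ∪ ({6/79, 1/9, 8/3, 51/5, 5⋅√7} × (-37/4, -13/9))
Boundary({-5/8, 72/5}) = {-5/8, 72/5}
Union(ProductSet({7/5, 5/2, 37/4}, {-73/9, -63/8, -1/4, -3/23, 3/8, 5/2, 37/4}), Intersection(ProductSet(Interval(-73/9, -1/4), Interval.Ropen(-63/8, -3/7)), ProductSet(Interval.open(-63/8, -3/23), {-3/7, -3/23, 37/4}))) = ProductSet({7/5, 5/2, 37/4}, {-73/9, -63/8, -1/4, -3/23, 3/8, 5/2, 37/4})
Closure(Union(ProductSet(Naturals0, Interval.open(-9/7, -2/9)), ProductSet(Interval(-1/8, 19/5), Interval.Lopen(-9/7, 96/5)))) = Union(ProductSet(Complement(Naturals0, Interval.open(-1/8, 19/5)), Interval(-9/7, -2/9)), ProductSet(Interval(-1/8, 19/5), Interval(-9/7, 96/5)), ProductSet(Naturals0, Interval.Ropen(-9/7, -2/9)))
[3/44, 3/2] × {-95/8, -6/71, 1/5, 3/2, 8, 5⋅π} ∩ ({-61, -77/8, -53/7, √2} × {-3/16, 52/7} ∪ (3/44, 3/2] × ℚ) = (3/44, 3/2] × {-95/8, -6/71, 1/5, 3/2, 8}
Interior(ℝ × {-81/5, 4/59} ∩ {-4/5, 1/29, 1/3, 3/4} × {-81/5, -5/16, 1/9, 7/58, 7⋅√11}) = ∅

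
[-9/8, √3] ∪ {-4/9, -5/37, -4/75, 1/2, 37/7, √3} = [-9/8, √3] ∪ {37/7}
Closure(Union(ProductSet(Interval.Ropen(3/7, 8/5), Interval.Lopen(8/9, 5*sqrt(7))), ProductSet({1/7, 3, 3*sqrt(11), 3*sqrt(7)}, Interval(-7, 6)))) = Union(ProductSet({3/7, 8/5}, Interval(8/9, 5*sqrt(7))), ProductSet({1/7, 3, 3*sqrt(11), 3*sqrt(7)}, Interval(-7, 6)), ProductSet(Interval(3/7, 8/5), {8/9, 5*sqrt(7)}), ProductSet(Interval.Ropen(3/7, 8/5), Interval.Lopen(8/9, 5*sqrt(7))))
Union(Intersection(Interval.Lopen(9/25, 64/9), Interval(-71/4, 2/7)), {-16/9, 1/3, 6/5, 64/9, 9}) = {-16/9, 1/3, 6/5, 64/9, 9}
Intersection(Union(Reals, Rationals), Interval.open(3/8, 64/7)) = Interval.open(3/8, 64/7)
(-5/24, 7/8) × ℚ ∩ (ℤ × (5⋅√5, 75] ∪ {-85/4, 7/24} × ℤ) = ({7/24} × ℤ) ∪ ({0} × (ℚ ∩ (5⋅√5, 75]))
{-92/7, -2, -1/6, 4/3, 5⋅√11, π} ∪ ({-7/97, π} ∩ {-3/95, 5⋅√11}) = {-92/7, -2, -1/6, 4/3, 5⋅√11, π}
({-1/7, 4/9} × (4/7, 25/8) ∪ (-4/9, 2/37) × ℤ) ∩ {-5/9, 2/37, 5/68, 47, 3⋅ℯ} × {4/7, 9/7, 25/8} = ∅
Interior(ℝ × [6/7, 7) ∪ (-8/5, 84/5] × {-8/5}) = ℝ × (6/7, 7)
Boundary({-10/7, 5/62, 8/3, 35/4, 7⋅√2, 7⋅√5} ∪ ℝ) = ∅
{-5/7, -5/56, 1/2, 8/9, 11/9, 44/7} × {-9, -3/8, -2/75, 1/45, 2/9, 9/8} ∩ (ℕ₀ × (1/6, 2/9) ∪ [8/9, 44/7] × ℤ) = {8/9, 11/9, 44/7} × {-9}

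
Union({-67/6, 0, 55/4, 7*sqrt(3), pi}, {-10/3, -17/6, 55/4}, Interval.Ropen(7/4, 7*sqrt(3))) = Union({-67/6, -10/3, -17/6, 0, 55/4}, Interval(7/4, 7*sqrt(3)))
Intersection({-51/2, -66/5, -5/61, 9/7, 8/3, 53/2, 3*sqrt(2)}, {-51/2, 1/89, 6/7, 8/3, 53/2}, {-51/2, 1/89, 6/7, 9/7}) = {-51/2}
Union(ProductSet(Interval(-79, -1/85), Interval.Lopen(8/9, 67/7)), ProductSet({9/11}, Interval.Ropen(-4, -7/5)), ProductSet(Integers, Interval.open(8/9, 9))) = Union(ProductSet({9/11}, Interval.Ropen(-4, -7/5)), ProductSet(Integers, Interval.open(8/9, 9)), ProductSet(Interval(-79, -1/85), Interval.Lopen(8/9, 67/7)))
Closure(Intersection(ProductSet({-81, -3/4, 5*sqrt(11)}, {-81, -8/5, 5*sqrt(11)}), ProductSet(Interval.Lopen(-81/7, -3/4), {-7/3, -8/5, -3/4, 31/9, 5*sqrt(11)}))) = ProductSet({-3/4}, {-8/5, 5*sqrt(11)})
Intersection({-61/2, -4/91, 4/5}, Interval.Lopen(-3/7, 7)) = {-4/91, 4/5}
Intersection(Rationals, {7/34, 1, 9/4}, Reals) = {7/34, 1, 9/4}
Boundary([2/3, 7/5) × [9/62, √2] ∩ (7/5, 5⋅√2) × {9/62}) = ∅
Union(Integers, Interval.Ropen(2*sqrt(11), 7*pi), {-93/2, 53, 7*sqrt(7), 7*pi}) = Union({-93/2}, Integers, Interval(2*sqrt(11), 7*pi))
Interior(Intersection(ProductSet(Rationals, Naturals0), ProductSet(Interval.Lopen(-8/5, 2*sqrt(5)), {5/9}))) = EmptySet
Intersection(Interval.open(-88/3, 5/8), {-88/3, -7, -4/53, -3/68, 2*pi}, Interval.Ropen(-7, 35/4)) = {-7, -4/53, -3/68}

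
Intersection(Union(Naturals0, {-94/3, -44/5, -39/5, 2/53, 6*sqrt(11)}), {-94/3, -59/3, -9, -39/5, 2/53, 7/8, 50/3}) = {-94/3, -39/5, 2/53}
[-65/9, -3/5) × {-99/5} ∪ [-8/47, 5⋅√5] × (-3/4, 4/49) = ([-65/9, -3/5) × {-99/5}) ∪ ([-8/47, 5⋅√5] × (-3/4, 4/49))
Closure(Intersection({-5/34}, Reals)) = {-5/34}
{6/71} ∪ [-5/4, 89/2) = [-5/4, 89/2)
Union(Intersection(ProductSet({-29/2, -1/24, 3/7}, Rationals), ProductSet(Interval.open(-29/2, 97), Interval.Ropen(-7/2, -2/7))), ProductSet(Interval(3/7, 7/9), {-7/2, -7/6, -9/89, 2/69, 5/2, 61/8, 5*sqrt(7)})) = Union(ProductSet({-1/24, 3/7}, Intersection(Interval.Ropen(-7/2, -2/7), Rationals)), ProductSet(Interval(3/7, 7/9), {-7/2, -7/6, -9/89, 2/69, 5/2, 61/8, 5*sqrt(7)}))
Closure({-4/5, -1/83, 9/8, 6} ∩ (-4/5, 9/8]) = {-1/83, 9/8}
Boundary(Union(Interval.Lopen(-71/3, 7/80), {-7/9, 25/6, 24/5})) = {-71/3, 7/80, 25/6, 24/5}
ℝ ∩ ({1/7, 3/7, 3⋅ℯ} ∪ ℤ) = ℤ ∪ {1/7, 3/7, 3⋅ℯ}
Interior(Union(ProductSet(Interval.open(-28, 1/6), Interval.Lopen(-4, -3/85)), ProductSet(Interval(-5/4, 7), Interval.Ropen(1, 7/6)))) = Union(ProductSet(Interval.open(-28, 1/6), Interval.open(-4, -3/85)), ProductSet(Interval.open(-5/4, 7), Interval.open(1, 7/6)))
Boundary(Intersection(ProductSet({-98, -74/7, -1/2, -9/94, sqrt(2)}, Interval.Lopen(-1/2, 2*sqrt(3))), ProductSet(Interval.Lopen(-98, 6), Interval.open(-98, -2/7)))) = ProductSet({-74/7, -1/2, -9/94, sqrt(2)}, Interval(-1/2, -2/7))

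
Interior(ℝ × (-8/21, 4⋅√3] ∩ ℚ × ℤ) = ∅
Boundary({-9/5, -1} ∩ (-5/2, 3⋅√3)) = {-9/5, -1}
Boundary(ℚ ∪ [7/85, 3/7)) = (-∞, 7/85] ∪ [3/7, ∞)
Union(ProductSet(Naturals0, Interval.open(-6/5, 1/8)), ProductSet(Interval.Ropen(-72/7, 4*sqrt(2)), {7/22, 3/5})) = Union(ProductSet(Interval.Ropen(-72/7, 4*sqrt(2)), {7/22, 3/5}), ProductSet(Naturals0, Interval.open(-6/5, 1/8)))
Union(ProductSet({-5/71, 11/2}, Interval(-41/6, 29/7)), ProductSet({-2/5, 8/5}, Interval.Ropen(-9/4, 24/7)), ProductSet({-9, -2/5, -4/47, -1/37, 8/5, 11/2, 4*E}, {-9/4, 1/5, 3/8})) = Union(ProductSet({-2/5, 8/5}, Interval.Ropen(-9/4, 24/7)), ProductSet({-5/71, 11/2}, Interval(-41/6, 29/7)), ProductSet({-9, -2/5, -4/47, -1/37, 8/5, 11/2, 4*E}, {-9/4, 1/5, 3/8}))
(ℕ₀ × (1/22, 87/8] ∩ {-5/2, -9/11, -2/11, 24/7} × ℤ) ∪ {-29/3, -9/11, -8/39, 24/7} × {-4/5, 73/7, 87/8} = {-29/3, -9/11, -8/39, 24/7} × {-4/5, 73/7, 87/8}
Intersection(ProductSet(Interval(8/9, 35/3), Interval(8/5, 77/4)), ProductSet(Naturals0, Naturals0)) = ProductSet(Range(1, 12, 1), Range(2, 20, 1))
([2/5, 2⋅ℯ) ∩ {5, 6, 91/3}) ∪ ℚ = ℚ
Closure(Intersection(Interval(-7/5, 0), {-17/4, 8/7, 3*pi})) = EmptySet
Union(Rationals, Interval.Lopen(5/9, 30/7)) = Union(Interval(5/9, 30/7), Rationals)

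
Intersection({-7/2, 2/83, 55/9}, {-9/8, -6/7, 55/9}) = {55/9}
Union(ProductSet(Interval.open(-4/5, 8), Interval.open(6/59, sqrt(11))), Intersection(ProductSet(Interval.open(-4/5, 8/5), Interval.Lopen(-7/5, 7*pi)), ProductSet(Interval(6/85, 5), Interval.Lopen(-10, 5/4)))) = Union(ProductSet(Interval.open(-4/5, 8), Interval.open(6/59, sqrt(11))), ProductSet(Interval.Ropen(6/85, 8/5), Interval.Lopen(-7/5, 5/4)))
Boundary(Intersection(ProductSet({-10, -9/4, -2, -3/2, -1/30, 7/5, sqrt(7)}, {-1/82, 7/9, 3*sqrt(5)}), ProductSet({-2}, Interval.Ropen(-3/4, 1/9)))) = ProductSet({-2}, {-1/82})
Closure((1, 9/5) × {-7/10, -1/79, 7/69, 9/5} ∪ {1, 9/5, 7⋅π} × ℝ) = ({1, 9/5, 7⋅π} × ℝ) ∪ ([1, 9/5] × {-7/10, -1/79, 7/69, 9/5})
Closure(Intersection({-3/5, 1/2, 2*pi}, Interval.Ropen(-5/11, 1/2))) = EmptySet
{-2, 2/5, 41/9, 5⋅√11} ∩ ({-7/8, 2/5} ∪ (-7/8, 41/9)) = {2/5}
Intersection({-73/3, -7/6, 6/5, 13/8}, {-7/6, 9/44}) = {-7/6}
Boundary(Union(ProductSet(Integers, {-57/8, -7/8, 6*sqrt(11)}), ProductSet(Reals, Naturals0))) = Union(ProductSet(Integers, {-57/8, -7/8, 6*sqrt(11)}), ProductSet(Reals, Naturals0))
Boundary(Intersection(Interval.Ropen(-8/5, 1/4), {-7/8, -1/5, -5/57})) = {-7/8, -1/5, -5/57}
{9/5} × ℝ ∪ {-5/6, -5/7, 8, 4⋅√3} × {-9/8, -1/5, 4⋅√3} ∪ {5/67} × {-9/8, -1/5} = ({9/5} × ℝ) ∪ ({5/67} × {-9/8, -1/5}) ∪ ({-5/6, -5/7, 8, 4⋅√3} × {-9/8, -1/5, 4⋅√3})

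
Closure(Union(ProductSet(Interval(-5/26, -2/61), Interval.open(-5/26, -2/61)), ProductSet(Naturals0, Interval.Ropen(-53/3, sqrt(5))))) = Union(ProductSet(Interval(-5/26, -2/61), Interval(-5/26, -2/61)), ProductSet(Naturals0, Interval(-53/3, sqrt(5))))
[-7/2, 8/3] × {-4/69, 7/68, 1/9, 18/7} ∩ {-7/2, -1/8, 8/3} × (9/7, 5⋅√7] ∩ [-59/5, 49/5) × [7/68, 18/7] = {-7/2, -1/8, 8/3} × {18/7}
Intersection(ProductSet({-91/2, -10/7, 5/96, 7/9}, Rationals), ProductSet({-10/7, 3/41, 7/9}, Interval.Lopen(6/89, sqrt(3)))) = ProductSet({-10/7, 7/9}, Intersection(Interval.Lopen(6/89, sqrt(3)), Rationals))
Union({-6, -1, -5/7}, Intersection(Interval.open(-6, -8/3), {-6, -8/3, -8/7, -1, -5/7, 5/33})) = {-6, -1, -5/7}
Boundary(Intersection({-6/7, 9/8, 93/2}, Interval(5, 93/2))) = {93/2}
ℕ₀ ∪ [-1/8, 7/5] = [-1/8, 7/5] ∪ ℕ₀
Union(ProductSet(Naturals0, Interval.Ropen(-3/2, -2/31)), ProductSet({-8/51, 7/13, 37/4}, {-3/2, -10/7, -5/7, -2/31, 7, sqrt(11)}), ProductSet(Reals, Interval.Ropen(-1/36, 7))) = Union(ProductSet({-8/51, 7/13, 37/4}, {-3/2, -10/7, -5/7, -2/31, 7, sqrt(11)}), ProductSet(Naturals0, Interval.Ropen(-3/2, -2/31)), ProductSet(Reals, Interval.Ropen(-1/36, 7)))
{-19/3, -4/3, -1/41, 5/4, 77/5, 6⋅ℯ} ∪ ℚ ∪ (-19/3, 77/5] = ℚ ∪ [-19/3, 77/5] ∪ {6⋅ℯ}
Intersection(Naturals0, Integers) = Naturals0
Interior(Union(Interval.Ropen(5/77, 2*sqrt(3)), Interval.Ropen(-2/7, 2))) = Interval.open(-2/7, 2*sqrt(3))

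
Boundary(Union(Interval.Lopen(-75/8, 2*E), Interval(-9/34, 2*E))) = {-75/8, 2*E}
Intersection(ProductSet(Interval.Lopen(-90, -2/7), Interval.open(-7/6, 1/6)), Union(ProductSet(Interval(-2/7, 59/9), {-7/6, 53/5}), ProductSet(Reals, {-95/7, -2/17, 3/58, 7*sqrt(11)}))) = ProductSet(Interval.Lopen(-90, -2/7), {-2/17, 3/58})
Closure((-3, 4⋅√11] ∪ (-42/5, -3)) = [-42/5, 4⋅√11]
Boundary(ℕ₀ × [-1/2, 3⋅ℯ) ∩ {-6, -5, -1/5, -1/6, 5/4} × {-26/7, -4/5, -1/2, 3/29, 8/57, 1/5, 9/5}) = ∅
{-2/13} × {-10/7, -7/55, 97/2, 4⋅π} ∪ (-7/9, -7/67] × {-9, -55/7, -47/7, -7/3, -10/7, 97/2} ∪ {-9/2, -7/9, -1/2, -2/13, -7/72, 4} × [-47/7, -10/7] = ({-2/13} × {-10/7, -7/55, 97/2, 4⋅π}) ∪ ({-9/2, -7/9, -1/2, -2/13, -7/72, 4} × [-47/7, -10/7]) ∪ ((-7/9, -7/67] × {-9, -55/7, -47/7, -7/3, -10/7, 97/2})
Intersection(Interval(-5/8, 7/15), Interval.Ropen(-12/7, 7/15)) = Interval.Ropen(-5/8, 7/15)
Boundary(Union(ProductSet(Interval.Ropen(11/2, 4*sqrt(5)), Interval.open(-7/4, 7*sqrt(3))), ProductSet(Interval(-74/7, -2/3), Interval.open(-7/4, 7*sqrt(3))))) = Union(ProductSet({-74/7, -2/3, 11/2, 4*sqrt(5)}, Interval(-7/4, 7*sqrt(3))), ProductSet(Union(Interval(-74/7, -2/3), Interval(11/2, 4*sqrt(5))), {-7/4, 7*sqrt(3)}))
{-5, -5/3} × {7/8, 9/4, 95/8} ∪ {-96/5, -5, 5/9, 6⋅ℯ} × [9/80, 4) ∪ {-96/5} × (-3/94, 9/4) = ({-96/5} × (-3/94, 9/4)) ∪ ({-5, -5/3} × {7/8, 9/4, 95/8}) ∪ ({-96/5, -5, 5/9, 6⋅ℯ} × [9/80, 4))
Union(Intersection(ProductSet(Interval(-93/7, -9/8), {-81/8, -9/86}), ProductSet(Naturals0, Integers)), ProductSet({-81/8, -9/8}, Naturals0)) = ProductSet({-81/8, -9/8}, Naturals0)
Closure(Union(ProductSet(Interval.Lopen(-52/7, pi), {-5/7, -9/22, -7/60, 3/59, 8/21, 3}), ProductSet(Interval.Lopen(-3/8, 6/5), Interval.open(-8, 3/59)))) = Union(ProductSet({-3/8, 6/5}, Interval(-8, 3/59)), ProductSet(Interval(-52/7, pi), {-5/7, -9/22, -7/60, 3/59, 8/21, 3}), ProductSet(Interval(-3/8, 6/5), {-8, 3/59}), ProductSet(Interval.Lopen(-3/8, 6/5), Interval.open(-8, 3/59)))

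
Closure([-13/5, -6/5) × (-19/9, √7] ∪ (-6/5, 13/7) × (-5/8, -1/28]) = ({-6/5, 13/7} × [-5/8, -1/28]) ∪ ([-6/5, 13/7] × {-5/8, -1/28}) ∪ ({-13/5, -6/5} × [-19/9, √7]) ∪ ([-13/5, -6/5] × {-19/9, √7}) ∪ ((-6/5, 13/7) × (-5/8, -1/28]) ∪ ([-13/5, -6/5) × (-19/9, √7])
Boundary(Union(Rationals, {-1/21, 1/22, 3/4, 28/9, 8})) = Reals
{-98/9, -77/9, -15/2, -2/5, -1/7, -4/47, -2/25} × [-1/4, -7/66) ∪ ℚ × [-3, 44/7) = ℚ × [-3, 44/7)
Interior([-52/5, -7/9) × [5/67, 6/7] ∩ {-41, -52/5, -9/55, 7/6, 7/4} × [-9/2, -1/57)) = ∅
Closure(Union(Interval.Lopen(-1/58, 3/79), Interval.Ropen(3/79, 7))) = Interval(-1/58, 7)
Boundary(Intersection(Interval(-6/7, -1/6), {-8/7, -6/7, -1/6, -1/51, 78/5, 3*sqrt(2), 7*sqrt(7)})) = {-6/7, -1/6}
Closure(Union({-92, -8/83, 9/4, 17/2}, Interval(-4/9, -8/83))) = Union({-92, 9/4, 17/2}, Interval(-4/9, -8/83))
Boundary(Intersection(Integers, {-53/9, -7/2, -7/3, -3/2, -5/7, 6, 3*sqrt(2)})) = {6}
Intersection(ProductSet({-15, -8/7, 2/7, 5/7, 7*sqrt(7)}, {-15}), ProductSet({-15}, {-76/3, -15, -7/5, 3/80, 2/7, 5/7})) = ProductSet({-15}, {-15})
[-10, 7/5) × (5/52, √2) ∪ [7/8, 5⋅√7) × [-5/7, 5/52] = ([-10, 7/5) × (5/52, √2)) ∪ ([7/8, 5⋅√7) × [-5/7, 5/52])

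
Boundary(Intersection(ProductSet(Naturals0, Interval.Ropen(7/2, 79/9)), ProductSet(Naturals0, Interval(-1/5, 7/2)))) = ProductSet(Naturals0, {7/2})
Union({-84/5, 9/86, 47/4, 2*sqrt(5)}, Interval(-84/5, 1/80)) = Union({9/86, 47/4, 2*sqrt(5)}, Interval(-84/5, 1/80))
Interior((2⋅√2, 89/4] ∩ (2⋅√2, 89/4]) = (2⋅√2, 89/4)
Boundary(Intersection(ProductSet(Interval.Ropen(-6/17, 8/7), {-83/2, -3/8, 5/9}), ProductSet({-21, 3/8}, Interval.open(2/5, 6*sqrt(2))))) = ProductSet({3/8}, {5/9})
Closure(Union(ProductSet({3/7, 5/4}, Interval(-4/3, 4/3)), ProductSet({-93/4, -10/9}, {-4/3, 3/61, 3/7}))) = Union(ProductSet({-93/4, -10/9}, {-4/3, 3/61, 3/7}), ProductSet({3/7, 5/4}, Interval(-4/3, 4/3)))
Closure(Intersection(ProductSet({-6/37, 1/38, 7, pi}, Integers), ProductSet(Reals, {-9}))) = ProductSet({-6/37, 1/38, 7, pi}, {-9})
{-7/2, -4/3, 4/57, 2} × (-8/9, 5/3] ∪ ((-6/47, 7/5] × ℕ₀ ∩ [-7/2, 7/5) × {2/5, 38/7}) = {-7/2, -4/3, 4/57, 2} × (-8/9, 5/3]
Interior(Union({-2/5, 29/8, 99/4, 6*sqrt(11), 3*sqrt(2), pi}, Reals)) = Reals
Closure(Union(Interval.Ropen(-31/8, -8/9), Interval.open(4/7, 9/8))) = Union(Interval(-31/8, -8/9), Interval(4/7, 9/8))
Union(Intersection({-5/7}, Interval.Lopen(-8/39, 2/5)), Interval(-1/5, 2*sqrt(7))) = Interval(-1/5, 2*sqrt(7))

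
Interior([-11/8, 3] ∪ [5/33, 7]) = (-11/8, 7)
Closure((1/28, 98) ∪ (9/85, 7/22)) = [1/28, 98]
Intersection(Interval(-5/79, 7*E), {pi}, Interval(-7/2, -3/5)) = EmptySet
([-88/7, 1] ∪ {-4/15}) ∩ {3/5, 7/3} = {3/5}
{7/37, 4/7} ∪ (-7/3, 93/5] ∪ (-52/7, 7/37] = (-52/7, 93/5]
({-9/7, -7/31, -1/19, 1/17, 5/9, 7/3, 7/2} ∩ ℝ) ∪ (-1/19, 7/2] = {-9/7, -7/31} ∪ [-1/19, 7/2]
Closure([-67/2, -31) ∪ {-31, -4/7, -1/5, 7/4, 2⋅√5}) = [-67/2, -31] ∪ {-4/7, -1/5, 7/4, 2⋅√5}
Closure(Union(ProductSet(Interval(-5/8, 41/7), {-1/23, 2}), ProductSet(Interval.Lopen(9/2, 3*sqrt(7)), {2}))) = Union(ProductSet(Interval(-5/8, 41/7), {-1/23, 2}), ProductSet(Interval(9/2, 3*sqrt(7)), {2}))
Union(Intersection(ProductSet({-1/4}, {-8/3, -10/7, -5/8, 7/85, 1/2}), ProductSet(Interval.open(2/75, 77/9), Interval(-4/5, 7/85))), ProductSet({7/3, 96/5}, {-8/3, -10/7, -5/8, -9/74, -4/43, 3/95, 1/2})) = ProductSet({7/3, 96/5}, {-8/3, -10/7, -5/8, -9/74, -4/43, 3/95, 1/2})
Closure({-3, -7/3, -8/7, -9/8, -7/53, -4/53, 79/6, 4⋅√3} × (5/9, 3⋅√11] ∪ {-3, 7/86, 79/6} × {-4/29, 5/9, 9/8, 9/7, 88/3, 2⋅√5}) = ({-3, 7/86, 79/6} × {-4/29, 5/9, 9/8, 9/7, 88/3, 2⋅√5}) ∪ ({-3, -7/3, -8/7, -9/8, -7/53, -4/53, 79/6, 4⋅√3} × [5/9, 3⋅√11])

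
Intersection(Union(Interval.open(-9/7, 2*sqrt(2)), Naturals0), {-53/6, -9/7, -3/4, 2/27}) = {-3/4, 2/27}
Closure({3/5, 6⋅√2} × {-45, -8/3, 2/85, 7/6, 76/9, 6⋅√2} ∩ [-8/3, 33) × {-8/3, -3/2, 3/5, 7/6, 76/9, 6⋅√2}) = {3/5, 6⋅√2} × {-8/3, 7/6, 76/9, 6⋅√2}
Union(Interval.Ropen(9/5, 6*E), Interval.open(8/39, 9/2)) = Interval.open(8/39, 6*E)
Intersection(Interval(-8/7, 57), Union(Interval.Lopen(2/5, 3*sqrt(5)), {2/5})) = Interval(2/5, 3*sqrt(5))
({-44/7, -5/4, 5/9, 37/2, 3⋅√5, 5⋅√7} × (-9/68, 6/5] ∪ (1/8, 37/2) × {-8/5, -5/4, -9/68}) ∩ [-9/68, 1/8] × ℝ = ∅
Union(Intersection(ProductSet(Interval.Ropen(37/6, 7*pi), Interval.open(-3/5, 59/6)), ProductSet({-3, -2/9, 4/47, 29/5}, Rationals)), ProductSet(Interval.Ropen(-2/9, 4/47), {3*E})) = ProductSet(Interval.Ropen(-2/9, 4/47), {3*E})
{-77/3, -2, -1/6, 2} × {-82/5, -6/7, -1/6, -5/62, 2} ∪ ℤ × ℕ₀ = (ℤ × ℕ₀) ∪ ({-77/3, -2, -1/6, 2} × {-82/5, -6/7, -1/6, -5/62, 2})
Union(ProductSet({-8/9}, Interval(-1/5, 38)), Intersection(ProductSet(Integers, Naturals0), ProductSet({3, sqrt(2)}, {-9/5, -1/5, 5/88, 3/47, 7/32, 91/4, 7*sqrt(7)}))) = ProductSet({-8/9}, Interval(-1/5, 38))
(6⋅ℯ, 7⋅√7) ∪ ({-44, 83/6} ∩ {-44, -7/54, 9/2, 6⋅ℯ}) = {-44} ∪ (6⋅ℯ, 7⋅√7)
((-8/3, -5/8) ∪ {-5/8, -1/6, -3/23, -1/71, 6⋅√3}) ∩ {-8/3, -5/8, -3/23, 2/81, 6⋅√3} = {-5/8, -3/23, 6⋅√3}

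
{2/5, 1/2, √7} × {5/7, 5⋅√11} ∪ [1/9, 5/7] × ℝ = ([1/9, 5/7] × ℝ) ∪ ({2/5, 1/2, √7} × {5/7, 5⋅√11})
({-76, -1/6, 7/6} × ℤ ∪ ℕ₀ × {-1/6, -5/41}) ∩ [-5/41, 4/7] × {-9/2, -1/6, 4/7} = {0} × {-1/6}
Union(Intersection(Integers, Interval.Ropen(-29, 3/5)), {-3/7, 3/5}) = Union({-3/7, 3/5}, Range(-29, 1, 1))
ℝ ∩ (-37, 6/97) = (-37, 6/97)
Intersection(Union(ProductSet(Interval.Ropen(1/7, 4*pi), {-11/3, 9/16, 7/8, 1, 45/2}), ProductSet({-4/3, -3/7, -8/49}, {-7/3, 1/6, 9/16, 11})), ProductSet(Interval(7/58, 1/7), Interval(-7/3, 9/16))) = ProductSet({1/7}, {9/16})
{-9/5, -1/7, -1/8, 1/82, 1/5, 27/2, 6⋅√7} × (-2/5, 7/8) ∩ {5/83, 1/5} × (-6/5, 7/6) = {1/5} × (-2/5, 7/8)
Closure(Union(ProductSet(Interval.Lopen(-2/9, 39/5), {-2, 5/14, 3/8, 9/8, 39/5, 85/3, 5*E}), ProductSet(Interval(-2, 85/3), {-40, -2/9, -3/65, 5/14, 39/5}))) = Union(ProductSet(Interval(-2, 85/3), {-40, -2/9, -3/65, 5/14, 39/5}), ProductSet(Interval(-2/9, 39/5), {-2, 5/14, 3/8, 9/8, 39/5, 85/3, 5*E}))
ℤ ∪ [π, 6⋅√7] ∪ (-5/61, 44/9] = ℤ ∪ (-5/61, 6⋅√7]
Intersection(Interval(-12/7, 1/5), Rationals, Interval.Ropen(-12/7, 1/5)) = Intersection(Interval.Ropen(-12/7, 1/5), Rationals)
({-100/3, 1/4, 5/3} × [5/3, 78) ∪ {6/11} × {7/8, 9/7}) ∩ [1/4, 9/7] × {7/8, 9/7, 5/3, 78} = ({1/4} × {5/3}) ∪ ({6/11} × {7/8, 9/7})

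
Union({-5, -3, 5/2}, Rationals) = Rationals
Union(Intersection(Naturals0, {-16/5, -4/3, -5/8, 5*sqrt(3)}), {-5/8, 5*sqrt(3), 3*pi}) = {-5/8, 5*sqrt(3), 3*pi}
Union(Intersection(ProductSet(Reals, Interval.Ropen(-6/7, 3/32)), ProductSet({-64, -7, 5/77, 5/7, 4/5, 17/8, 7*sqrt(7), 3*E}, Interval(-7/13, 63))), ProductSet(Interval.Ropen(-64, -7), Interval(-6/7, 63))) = Union(ProductSet({-64, -7, 5/77, 5/7, 4/5, 17/8, 7*sqrt(7), 3*E}, Interval.Ropen(-7/13, 3/32)), ProductSet(Interval.Ropen(-64, -7), Interval(-6/7, 63)))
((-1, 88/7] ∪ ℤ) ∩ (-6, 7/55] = {-5, -4, …, 0} ∪ [-1, 7/55]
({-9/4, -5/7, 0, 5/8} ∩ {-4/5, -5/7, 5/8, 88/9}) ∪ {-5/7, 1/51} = {-5/7, 1/51, 5/8}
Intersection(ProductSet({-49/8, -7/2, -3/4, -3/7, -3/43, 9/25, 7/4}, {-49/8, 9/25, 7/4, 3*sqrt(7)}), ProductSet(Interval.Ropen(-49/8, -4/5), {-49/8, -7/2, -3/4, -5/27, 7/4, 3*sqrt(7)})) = ProductSet({-49/8, -7/2}, {-49/8, 7/4, 3*sqrt(7)})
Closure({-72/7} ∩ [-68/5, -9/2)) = {-72/7}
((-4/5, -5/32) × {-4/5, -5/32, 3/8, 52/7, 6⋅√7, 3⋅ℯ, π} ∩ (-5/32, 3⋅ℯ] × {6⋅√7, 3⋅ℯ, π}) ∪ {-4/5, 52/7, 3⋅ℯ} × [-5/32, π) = {-4/5, 52/7, 3⋅ℯ} × [-5/32, π)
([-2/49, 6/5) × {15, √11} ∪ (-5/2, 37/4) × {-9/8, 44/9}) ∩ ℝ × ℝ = ((-5/2, 37/4) × {-9/8, 44/9}) ∪ ([-2/49, 6/5) × {15, √11})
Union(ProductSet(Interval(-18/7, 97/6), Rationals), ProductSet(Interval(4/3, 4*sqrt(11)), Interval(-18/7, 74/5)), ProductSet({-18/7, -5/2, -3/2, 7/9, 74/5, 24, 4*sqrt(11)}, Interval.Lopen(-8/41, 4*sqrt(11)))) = Union(ProductSet({-18/7, -5/2, -3/2, 7/9, 74/5, 24, 4*sqrt(11)}, Interval.Lopen(-8/41, 4*sqrt(11))), ProductSet(Interval(-18/7, 97/6), Rationals), ProductSet(Interval(4/3, 4*sqrt(11)), Interval(-18/7, 74/5)))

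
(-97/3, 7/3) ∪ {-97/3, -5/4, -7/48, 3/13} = [-97/3, 7/3)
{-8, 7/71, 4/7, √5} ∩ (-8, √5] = {7/71, 4/7, √5}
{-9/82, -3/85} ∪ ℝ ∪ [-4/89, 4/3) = (-∞, ∞)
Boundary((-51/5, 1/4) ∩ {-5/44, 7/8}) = {-5/44}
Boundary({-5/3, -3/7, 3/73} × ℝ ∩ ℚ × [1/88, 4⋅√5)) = {-5/3, -3/7, 3/73} × [1/88, 4⋅√5]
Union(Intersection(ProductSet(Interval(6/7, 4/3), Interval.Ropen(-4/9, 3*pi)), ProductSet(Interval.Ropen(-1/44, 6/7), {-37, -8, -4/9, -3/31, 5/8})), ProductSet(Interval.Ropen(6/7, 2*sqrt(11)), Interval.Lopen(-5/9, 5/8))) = ProductSet(Interval.Ropen(6/7, 2*sqrt(11)), Interval.Lopen(-5/9, 5/8))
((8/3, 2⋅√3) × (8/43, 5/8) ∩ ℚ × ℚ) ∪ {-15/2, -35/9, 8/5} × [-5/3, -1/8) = ({-15/2, -35/9, 8/5} × [-5/3, -1/8)) ∪ ((ℚ ∩ (8/3, 2⋅√3)) × (ℚ ∩ (8/43, 5/8)))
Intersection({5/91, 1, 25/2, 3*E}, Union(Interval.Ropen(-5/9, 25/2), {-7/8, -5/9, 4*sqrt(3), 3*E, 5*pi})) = {5/91, 1, 3*E}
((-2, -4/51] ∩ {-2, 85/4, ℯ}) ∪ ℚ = ℚ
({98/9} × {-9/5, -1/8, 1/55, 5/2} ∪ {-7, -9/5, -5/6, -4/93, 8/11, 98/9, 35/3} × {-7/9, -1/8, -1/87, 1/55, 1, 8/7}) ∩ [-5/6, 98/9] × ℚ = ({98/9} × {-9/5, -1/8, 1/55, 5/2}) ∪ ({-5/6, -4/93, 8/11, 98/9} × {-7/9, -1/8, -1/87, 1/55, 1, 8/7})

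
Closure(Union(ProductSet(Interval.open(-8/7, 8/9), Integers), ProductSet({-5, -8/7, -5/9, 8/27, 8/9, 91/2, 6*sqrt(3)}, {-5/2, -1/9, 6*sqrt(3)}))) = Union(ProductSet({-5, -8/7, -5/9, 8/27, 8/9, 91/2, 6*sqrt(3)}, {-5/2, -1/9, 6*sqrt(3)}), ProductSet(Interval(-8/7, 8/9), Integers))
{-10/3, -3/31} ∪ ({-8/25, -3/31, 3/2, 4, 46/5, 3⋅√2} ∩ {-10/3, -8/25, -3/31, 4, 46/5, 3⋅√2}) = {-10/3, -8/25, -3/31, 4, 46/5, 3⋅√2}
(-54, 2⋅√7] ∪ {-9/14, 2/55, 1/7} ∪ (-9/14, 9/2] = (-54, 2⋅√7]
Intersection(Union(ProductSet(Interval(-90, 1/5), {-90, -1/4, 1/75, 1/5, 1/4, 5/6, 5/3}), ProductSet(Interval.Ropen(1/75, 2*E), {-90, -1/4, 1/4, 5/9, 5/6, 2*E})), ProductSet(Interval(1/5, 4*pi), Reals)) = Union(ProductSet({1/5}, {-90, -1/4, 1/75, 1/5, 1/4, 5/6, 5/3}), ProductSet(Interval.Ropen(1/5, 2*E), {-90, -1/4, 1/4, 5/9, 5/6, 2*E}))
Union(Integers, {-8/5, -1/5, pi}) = Union({-8/5, -1/5, pi}, Integers)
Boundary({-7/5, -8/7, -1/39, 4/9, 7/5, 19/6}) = {-7/5, -8/7, -1/39, 4/9, 7/5, 19/6}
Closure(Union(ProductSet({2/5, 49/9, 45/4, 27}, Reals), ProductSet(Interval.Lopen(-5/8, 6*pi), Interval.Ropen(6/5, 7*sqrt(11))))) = Union(ProductSet({-5/8, 6*pi}, Interval(6/5, 7*sqrt(11))), ProductSet({2/5, 49/9, 45/4, 27}, Reals), ProductSet(Interval(-5/8, 6*pi), {6/5, 7*sqrt(11)}), ProductSet(Interval.Lopen(-5/8, 6*pi), Interval.Ropen(6/5, 7*sqrt(11))))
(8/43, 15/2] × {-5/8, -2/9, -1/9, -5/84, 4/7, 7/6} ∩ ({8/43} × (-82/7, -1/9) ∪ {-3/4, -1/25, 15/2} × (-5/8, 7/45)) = {15/2} × {-2/9, -1/9, -5/84}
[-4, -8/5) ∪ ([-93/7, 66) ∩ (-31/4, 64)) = (-31/4, 64)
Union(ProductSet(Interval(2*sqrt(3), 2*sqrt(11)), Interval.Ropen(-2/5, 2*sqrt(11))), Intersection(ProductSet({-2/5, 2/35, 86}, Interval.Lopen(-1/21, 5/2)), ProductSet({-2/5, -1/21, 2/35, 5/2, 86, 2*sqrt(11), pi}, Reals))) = Union(ProductSet({-2/5, 2/35, 86}, Interval.Lopen(-1/21, 5/2)), ProductSet(Interval(2*sqrt(3), 2*sqrt(11)), Interval.Ropen(-2/5, 2*sqrt(11))))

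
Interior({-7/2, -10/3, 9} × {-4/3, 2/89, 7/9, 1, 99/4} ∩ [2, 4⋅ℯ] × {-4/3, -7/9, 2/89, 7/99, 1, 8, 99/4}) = ∅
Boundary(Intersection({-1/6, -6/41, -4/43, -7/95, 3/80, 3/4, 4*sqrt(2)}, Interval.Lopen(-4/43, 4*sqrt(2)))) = {-7/95, 3/80, 3/4, 4*sqrt(2)}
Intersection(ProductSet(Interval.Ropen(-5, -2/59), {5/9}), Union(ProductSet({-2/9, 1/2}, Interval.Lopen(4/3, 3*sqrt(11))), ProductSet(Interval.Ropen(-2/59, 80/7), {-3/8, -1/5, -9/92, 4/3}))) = EmptySet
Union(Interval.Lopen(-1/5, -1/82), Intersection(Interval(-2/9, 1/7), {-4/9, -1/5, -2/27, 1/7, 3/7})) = Union({1/7}, Interval(-1/5, -1/82))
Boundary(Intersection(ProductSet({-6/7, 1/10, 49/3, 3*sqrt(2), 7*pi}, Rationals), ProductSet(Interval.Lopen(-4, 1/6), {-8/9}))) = ProductSet({-6/7, 1/10}, {-8/9})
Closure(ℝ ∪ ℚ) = ℝ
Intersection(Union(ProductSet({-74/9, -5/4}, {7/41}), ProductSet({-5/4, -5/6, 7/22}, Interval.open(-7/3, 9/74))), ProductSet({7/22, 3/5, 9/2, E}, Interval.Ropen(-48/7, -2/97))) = ProductSet({7/22}, Interval.open(-7/3, -2/97))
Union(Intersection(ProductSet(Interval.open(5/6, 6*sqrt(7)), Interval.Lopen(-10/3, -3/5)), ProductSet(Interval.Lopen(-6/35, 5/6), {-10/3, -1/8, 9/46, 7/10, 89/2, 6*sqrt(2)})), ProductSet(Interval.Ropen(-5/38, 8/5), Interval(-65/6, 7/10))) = ProductSet(Interval.Ropen(-5/38, 8/5), Interval(-65/6, 7/10))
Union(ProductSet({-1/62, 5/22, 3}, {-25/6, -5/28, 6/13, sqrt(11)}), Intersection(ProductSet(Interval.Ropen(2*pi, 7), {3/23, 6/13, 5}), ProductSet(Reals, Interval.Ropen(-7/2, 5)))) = Union(ProductSet({-1/62, 5/22, 3}, {-25/6, -5/28, 6/13, sqrt(11)}), ProductSet(Interval.Ropen(2*pi, 7), {3/23, 6/13}))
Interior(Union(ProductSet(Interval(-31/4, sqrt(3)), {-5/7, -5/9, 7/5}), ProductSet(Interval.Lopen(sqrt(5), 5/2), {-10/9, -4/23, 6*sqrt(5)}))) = EmptySet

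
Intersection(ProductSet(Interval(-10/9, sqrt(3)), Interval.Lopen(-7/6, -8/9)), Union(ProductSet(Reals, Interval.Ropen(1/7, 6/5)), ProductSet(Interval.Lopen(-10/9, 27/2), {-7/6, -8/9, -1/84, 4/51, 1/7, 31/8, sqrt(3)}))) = ProductSet(Interval.Lopen(-10/9, sqrt(3)), {-8/9})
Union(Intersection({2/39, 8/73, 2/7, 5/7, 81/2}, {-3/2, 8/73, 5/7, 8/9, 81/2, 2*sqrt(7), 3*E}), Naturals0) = Union({8/73, 5/7, 81/2}, Naturals0)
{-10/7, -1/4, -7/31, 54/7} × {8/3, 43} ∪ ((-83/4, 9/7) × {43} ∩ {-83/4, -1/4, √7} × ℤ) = {-10/7, -1/4, -7/31, 54/7} × {8/3, 43}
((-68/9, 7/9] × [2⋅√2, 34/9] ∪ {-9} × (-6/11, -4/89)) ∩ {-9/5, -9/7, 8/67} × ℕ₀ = {-9/5, -9/7, 8/67} × {3}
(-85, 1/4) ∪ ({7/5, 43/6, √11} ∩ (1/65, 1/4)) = (-85, 1/4)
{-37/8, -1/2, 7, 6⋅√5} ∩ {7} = {7}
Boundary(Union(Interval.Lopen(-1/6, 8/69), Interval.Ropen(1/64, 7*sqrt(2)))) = {-1/6, 7*sqrt(2)}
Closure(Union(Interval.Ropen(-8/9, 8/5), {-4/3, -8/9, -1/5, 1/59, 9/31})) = Union({-4/3}, Interval(-8/9, 8/5))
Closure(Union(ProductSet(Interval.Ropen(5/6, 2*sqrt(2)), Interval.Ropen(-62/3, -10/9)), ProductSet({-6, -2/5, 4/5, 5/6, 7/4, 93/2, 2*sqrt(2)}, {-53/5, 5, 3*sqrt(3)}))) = Union(ProductSet({5/6, 2*sqrt(2)}, Interval(-62/3, -10/9)), ProductSet({-6, -2/5, 4/5, 5/6, 7/4, 93/2, 2*sqrt(2)}, {-53/5, 5, 3*sqrt(3)}), ProductSet(Interval(5/6, 2*sqrt(2)), {-62/3, -10/9}), ProductSet(Interval.Ropen(5/6, 2*sqrt(2)), Interval.Ropen(-62/3, -10/9)))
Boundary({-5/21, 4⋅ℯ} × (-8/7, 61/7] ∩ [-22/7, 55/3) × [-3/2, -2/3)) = {-5/21, 4⋅ℯ} × [-8/7, -2/3]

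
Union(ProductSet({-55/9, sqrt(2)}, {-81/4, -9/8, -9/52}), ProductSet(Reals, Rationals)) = ProductSet(Reals, Rationals)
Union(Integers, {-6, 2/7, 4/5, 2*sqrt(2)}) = Union({2/7, 4/5, 2*sqrt(2)}, Integers)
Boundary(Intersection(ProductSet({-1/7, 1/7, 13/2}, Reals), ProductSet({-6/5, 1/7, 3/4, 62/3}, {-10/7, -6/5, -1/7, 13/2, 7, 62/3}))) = ProductSet({1/7}, {-10/7, -6/5, -1/7, 13/2, 7, 62/3})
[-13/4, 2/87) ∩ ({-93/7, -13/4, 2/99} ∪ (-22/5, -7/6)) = [-13/4, -7/6) ∪ {2/99}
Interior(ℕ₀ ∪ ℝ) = ℝ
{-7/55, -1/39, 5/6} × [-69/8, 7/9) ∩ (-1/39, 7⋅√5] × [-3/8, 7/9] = {5/6} × [-3/8, 7/9)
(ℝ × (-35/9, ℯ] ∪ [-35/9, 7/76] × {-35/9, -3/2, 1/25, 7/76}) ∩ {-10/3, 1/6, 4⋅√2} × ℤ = {-10/3, 1/6, 4⋅√2} × {-3, -2, …, 2}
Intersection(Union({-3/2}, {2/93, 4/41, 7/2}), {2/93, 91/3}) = {2/93}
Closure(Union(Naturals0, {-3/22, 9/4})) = Union({-3/22, 9/4}, Naturals0)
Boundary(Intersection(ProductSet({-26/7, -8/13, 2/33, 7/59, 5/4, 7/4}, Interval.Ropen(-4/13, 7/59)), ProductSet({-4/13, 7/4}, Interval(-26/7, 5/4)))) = ProductSet({7/4}, Interval(-4/13, 7/59))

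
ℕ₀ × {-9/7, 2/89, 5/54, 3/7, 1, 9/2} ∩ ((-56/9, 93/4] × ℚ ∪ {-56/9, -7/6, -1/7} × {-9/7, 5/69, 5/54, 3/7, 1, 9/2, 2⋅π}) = {0, 1, …, 23} × {-9/7, 2/89, 5/54, 3/7, 1, 9/2}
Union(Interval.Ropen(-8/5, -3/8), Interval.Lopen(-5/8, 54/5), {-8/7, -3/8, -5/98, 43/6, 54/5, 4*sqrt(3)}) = Interval(-8/5, 54/5)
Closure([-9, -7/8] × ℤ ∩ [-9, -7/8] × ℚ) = [-9, -7/8] × ℤ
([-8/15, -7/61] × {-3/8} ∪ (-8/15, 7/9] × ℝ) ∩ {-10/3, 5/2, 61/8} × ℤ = ∅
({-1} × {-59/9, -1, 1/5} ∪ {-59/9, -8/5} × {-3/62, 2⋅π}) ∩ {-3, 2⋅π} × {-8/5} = ∅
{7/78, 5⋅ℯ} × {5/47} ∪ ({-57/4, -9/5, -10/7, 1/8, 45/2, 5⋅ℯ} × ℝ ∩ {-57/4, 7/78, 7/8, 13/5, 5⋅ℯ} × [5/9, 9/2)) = ({7/78, 5⋅ℯ} × {5/47}) ∪ ({-57/4, 5⋅ℯ} × [5/9, 9/2))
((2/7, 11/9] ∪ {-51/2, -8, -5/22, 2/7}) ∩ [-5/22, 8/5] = {-5/22} ∪ [2/7, 11/9]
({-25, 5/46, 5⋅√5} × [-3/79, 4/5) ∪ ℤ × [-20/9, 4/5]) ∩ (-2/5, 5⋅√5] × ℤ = ({0, 1, …, 11} × {-2, -1, 0}) ∪ ({5/46, 5⋅√5} × {0})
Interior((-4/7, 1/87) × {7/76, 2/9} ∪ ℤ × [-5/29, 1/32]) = ∅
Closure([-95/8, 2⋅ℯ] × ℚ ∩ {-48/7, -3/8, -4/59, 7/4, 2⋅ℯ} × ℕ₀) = {-48/7, -3/8, -4/59, 7/4, 2⋅ℯ} × ℕ₀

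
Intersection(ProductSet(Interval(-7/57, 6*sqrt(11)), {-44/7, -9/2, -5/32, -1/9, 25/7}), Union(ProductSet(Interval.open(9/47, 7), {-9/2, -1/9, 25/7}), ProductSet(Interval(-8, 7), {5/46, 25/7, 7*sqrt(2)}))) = Union(ProductSet(Interval(-7/57, 7), {25/7}), ProductSet(Interval.open(9/47, 7), {-9/2, -1/9, 25/7}))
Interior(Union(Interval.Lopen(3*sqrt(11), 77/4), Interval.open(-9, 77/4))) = Interval.open(-9, 77/4)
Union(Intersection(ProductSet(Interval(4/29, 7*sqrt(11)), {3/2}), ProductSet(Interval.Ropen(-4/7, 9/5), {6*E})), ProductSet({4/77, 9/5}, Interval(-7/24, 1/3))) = ProductSet({4/77, 9/5}, Interval(-7/24, 1/3))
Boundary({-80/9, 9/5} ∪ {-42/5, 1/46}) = {-80/9, -42/5, 1/46, 9/5}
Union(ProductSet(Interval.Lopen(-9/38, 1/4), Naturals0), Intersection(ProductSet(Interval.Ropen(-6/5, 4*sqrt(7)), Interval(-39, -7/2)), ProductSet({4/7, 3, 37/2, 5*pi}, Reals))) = Union(ProductSet({4/7, 3}, Interval(-39, -7/2)), ProductSet(Interval.Lopen(-9/38, 1/4), Naturals0))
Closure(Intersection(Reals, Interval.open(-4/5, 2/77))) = Interval(-4/5, 2/77)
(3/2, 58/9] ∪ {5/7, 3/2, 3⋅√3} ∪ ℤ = ℤ ∪ {5/7} ∪ [3/2, 58/9]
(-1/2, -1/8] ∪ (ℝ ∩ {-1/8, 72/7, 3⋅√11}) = (-1/2, -1/8] ∪ {72/7, 3⋅√11}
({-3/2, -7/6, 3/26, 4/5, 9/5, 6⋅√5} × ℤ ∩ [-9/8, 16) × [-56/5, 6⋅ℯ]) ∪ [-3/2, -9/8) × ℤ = ([-3/2, -9/8) × ℤ) ∪ ({3/26, 4/5, 9/5, 6⋅√5} × {-11, -10, …, 16})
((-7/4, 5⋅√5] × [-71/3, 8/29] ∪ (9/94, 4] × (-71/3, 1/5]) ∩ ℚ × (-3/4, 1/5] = (ℚ ∩ (-7/4, 5⋅√5]) × (-3/4, 1/5]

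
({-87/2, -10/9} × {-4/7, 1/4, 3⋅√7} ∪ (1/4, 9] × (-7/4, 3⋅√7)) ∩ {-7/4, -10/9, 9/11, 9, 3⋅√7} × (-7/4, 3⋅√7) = ({-10/9} × {-4/7, 1/4}) ∪ ({9/11, 9, 3⋅√7} × (-7/4, 3⋅√7))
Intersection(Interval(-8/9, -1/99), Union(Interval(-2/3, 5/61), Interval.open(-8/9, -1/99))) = Interval.Lopen(-8/9, -1/99)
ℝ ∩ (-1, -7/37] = (-1, -7/37]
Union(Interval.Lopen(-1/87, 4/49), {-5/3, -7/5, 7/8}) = Union({-5/3, -7/5, 7/8}, Interval.Lopen(-1/87, 4/49))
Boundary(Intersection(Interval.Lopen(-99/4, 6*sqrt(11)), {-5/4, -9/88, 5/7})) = {-5/4, -9/88, 5/7}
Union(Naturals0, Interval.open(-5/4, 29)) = Union(Interval.Lopen(-5/4, 29), Naturals0)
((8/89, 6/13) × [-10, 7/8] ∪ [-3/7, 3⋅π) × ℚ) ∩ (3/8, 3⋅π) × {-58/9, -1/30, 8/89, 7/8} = (3/8, 3⋅π) × {-58/9, -1/30, 8/89, 7/8}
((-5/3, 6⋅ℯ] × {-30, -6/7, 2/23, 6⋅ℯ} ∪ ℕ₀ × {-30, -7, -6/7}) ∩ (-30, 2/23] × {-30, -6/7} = (-5/3, 2/23] × {-30, -6/7}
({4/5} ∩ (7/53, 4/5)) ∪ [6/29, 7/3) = [6/29, 7/3)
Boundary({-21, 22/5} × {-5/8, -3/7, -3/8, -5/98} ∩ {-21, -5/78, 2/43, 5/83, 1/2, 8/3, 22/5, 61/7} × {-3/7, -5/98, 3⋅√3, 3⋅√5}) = {-21, 22/5} × {-3/7, -5/98}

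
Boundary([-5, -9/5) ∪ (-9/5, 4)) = {-5, -9/5, 4}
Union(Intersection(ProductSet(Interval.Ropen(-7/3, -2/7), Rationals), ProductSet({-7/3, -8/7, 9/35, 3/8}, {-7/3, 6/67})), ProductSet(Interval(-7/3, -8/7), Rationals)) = ProductSet(Interval(-7/3, -8/7), Rationals)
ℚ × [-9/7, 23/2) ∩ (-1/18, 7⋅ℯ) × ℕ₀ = (ℚ ∩ (-1/18, 7⋅ℯ)) × {0, 1, …, 11}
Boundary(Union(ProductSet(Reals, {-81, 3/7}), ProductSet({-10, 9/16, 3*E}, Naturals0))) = Union(ProductSet({-10, 9/16, 3*E}, Naturals0), ProductSet(Reals, {-81, 3/7}))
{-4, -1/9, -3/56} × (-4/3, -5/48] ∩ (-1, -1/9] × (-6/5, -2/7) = {-1/9} × (-6/5, -2/7)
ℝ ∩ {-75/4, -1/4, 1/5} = {-75/4, -1/4, 1/5}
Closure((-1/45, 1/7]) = [-1/45, 1/7]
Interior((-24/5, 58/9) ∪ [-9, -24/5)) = (-9, -24/5) ∪ (-24/5, 58/9)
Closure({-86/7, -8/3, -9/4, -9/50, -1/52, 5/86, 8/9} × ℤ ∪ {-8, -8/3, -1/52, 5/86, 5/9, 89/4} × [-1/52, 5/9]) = ({-86/7, -8/3, -9/4, -9/50, -1/52, 5/86, 8/9} × ℤ) ∪ ({-8, -8/3, -1/52, 5/86, 5/9, 89/4} × [-1/52, 5/9])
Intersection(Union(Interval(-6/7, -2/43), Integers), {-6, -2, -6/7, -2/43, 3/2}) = {-6, -2, -6/7, -2/43}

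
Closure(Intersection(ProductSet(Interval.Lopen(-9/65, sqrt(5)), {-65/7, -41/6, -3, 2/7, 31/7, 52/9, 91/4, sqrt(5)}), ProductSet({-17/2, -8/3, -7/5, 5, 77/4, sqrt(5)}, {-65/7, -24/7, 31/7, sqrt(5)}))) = ProductSet({sqrt(5)}, {-65/7, 31/7, sqrt(5)})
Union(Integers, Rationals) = Rationals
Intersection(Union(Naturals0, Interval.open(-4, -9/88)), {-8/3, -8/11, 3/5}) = {-8/3, -8/11}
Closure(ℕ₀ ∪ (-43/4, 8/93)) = [-43/4, 8/93] ∪ ℕ₀ ∪ (ℕ₀ \ (-43/4, 8/93))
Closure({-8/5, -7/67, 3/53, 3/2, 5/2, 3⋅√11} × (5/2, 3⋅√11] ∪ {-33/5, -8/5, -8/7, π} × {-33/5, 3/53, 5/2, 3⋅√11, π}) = ({-33/5, -8/5, -8/7, π} × {-33/5, 3/53, 5/2, 3⋅√11, π}) ∪ ({-8/5, -7/67, 3/53, 3/2, 5/2, 3⋅√11} × [5/2, 3⋅√11])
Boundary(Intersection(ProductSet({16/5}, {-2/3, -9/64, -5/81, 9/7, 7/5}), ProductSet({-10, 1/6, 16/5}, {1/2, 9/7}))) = ProductSet({16/5}, {9/7})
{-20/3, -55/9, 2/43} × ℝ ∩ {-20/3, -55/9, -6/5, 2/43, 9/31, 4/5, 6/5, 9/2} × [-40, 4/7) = {-20/3, -55/9, 2/43} × [-40, 4/7)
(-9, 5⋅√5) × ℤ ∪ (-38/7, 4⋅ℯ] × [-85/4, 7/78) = ((-9, 5⋅√5) × ℤ) ∪ ((-38/7, 4⋅ℯ] × [-85/4, 7/78))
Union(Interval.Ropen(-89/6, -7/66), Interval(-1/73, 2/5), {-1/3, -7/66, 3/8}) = Union(Interval(-89/6, -7/66), Interval(-1/73, 2/5))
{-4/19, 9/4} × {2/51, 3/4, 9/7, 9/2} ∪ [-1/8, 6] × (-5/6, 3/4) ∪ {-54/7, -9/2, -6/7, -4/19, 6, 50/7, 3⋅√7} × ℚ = ({-4/19, 9/4} × {2/51, 3/4, 9/7, 9/2}) ∪ ([-1/8, 6] × (-5/6, 3/4)) ∪ ({-54/7, -9/2, -6/7, -4/19, 6, 50/7, 3⋅√7} × ℚ)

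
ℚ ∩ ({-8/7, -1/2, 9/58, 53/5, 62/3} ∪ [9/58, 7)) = {-8/7, -1/2, 53/5, 62/3} ∪ (ℚ ∩ [9/58, 7))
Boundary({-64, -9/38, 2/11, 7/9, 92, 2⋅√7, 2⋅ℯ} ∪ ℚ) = ℝ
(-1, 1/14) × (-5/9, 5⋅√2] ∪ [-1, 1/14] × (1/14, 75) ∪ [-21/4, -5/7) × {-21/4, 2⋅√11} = ([-1, 1/14] × (1/14, 75)) ∪ ([-21/4, -5/7) × {-21/4, 2⋅√11}) ∪ ((-1, 1/14) × (-5/9, 5⋅√2])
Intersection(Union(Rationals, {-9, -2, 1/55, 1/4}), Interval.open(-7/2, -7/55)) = Intersection(Interval.open(-7/2, -7/55), Rationals)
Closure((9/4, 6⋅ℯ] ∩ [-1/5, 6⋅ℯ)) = [9/4, 6⋅ℯ]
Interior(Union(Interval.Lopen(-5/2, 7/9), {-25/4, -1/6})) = Interval.open(-5/2, 7/9)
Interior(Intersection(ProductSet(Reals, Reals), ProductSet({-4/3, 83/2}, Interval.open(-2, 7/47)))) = EmptySet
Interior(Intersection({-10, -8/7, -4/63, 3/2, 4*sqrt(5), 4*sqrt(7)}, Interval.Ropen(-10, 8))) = EmptySet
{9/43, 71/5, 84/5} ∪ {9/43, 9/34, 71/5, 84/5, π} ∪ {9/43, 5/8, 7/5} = {9/43, 9/34, 5/8, 7/5, 71/5, 84/5, π}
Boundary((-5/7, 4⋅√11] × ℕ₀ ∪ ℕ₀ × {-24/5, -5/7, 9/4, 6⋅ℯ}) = (ℕ₀ × {-24/5, -5/7, 9/4, 6⋅ℯ}) ∪ ([-5/7, 4⋅√11] × ℕ₀)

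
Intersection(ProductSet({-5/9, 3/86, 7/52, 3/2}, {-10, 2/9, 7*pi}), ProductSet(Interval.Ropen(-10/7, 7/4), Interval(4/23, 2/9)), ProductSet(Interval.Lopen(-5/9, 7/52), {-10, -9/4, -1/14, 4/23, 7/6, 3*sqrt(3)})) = EmptySet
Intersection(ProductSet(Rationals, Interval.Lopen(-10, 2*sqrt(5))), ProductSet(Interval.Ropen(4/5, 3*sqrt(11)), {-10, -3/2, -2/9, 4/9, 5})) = ProductSet(Intersection(Interval.Ropen(4/5, 3*sqrt(11)), Rationals), {-3/2, -2/9, 4/9})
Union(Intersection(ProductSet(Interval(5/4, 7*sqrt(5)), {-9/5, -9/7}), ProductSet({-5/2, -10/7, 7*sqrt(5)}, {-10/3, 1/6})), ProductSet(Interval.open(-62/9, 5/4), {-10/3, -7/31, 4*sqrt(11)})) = ProductSet(Interval.open(-62/9, 5/4), {-10/3, -7/31, 4*sqrt(11)})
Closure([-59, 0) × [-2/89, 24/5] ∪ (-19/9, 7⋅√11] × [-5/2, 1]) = ([-59, 0] × {24/5}) ∪ ({-59, 0} × [1, 24/5]) ∪ ([-59, 0) × [-2/89, 24/5]) ∪ ([-19/9, 7⋅√11] × {-5/2}) ∪ ({-19/9, 7⋅√11} × [-5/2, -2/89]) ∪ ((-19/9, 7⋅√11] × [-5/2, 1])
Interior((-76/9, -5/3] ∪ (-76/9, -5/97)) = (-76/9, -5/97)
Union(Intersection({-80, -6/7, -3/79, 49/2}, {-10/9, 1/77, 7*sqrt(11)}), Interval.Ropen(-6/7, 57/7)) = Interval.Ropen(-6/7, 57/7)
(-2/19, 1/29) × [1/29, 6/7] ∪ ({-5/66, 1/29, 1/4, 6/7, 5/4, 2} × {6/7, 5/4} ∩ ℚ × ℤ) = (-2/19, 1/29) × [1/29, 6/7]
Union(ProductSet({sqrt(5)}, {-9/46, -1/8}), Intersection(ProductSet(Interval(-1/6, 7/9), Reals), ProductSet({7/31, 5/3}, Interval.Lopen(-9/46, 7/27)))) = Union(ProductSet({7/31}, Interval.Lopen(-9/46, 7/27)), ProductSet({sqrt(5)}, {-9/46, -1/8}))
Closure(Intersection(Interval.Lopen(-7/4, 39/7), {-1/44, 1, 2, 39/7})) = {-1/44, 1, 2, 39/7}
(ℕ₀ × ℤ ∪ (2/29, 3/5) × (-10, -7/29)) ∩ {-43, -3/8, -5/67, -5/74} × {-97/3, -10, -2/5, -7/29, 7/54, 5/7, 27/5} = ∅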